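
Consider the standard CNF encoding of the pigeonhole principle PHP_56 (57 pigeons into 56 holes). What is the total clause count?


The PHP encoding has two parts:
1) At-least-one-hole clauses: 57 (one per pigeon, each with 56 literals).
2) At-most-one-pigeon-per-hole clauses: 56 holes * C(57,2) = 56 * 1596 = 89376.
Total clauses = 57 + 89376 = 89433.

89433


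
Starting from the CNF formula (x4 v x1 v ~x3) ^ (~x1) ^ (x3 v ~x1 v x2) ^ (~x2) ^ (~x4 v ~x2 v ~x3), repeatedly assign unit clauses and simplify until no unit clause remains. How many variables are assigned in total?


Unit propagation repeatedly assigns the literal in any unit clause, then simplifies.
Assignments in order: x1 = F, x2 = F.
No further unit clauses remain.
Total variables assigned = 2.

2


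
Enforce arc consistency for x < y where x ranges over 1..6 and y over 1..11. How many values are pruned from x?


For the constraint x < y, x needs a supporting value in y's domain.
x can be at most 10 (one less than y's maximum).
Valid x values from domain: 6 out of 6.
Pruned = 6 - 6 = 0.

0


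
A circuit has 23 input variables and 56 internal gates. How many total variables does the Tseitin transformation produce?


The Tseitin transformation introduces one auxiliary variable per gate.
Total variables = inputs + gates = 23 + 56 = 79.

79


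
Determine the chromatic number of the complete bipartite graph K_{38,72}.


K_{38,72} is bipartite by definition: the two parts are independent sets, with every edge crossing between them.
Color all vertices in one part with color 1 and all vertices in the other part with color 2.
Since the graph has at least one edge, one color does not suffice.
Chromatic number = 2.

2


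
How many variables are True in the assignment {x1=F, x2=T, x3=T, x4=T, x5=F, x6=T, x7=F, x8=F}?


The weight is the number of variables assigned True.
True variables: x2, x3, x4, x6.
Weight = 4.

4


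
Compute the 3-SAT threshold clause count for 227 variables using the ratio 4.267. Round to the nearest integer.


The 3-SAT phase transition occurs at approximately 4.267 clauses per variable.
m = 4.267 * 227 = 968.609.
Rounded to nearest integer: 969.

969


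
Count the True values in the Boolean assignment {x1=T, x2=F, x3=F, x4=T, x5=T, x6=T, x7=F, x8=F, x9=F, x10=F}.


The weight is the number of variables assigned True.
True variables: x1, x4, x5, x6.
Weight = 4.

4


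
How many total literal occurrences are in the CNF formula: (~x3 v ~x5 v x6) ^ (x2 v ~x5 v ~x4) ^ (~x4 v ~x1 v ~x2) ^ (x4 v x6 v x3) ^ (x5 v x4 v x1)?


Clause lengths: 3, 3, 3, 3, 3.
Sum = 3 + 3 + 3 + 3 + 3 = 15.

15


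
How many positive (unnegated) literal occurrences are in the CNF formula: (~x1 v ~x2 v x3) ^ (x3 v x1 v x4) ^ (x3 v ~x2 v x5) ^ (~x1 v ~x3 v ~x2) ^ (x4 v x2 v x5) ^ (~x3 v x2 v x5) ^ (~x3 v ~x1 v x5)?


Scan each clause for unnegated literals.
Clause 1: 1 positive; Clause 2: 3 positive; Clause 3: 2 positive; Clause 4: 0 positive; Clause 5: 3 positive; Clause 6: 2 positive; Clause 7: 1 positive.
Total positive literal occurrences = 12.

12


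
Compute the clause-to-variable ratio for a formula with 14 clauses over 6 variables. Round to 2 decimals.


Clause-to-variable ratio = clauses / variables.
14 / 6 = 2.33.

2.33


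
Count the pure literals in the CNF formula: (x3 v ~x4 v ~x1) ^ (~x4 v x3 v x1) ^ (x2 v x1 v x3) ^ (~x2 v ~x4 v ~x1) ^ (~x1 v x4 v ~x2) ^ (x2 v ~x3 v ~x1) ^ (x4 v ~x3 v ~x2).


A pure literal appears in only one polarity across all clauses.
No pure literals found.
Count = 0.

0


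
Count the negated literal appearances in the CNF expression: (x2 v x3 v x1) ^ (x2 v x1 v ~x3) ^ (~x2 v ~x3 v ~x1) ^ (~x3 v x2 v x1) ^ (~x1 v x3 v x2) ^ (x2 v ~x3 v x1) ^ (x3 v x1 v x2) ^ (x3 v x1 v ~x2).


Scan each clause for negated literals.
Clause 1: 0 negative; Clause 2: 1 negative; Clause 3: 3 negative; Clause 4: 1 negative; Clause 5: 1 negative; Clause 6: 1 negative; Clause 7: 0 negative; Clause 8: 1 negative.
Total negative literal occurrences = 8.

8


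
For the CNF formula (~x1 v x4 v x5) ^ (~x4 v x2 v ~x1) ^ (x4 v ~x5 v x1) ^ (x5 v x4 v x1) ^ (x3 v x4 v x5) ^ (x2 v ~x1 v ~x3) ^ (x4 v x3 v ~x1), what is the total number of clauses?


Each group enclosed in parentheses joined by ^ is one clause.
Counting the conjuncts: 7 clauses.

7


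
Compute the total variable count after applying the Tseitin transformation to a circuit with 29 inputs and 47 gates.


The Tseitin transformation introduces one auxiliary variable per gate.
Total variables = inputs + gates = 29 + 47 = 76.

76


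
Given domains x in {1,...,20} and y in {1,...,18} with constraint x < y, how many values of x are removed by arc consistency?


For the constraint x < y, x needs a supporting value in y's domain.
x can be at most 17 (one less than y's maximum).
Valid x values from domain: 17 out of 20.
Pruned = 20 - 17 = 3.

3


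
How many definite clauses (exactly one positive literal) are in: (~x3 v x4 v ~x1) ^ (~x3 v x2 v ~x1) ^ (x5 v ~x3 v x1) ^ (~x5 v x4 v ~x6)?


A definite clause has exactly one positive literal.
Clause 1: 1 positive -> definite
Clause 2: 1 positive -> definite
Clause 3: 2 positive -> not definite
Clause 4: 1 positive -> definite
Definite clause count = 3.

3


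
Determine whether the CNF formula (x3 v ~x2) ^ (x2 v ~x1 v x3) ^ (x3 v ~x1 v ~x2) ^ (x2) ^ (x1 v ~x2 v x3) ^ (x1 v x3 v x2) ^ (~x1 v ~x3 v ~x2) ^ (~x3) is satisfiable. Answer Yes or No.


Check all 8 possible truth assignments.
Number of satisfying assignments found: 0.
The formula is unsatisfiable.

No


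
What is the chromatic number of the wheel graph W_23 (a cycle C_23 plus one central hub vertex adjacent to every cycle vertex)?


W_23 consists of the cycle C_23 together with a hub vertex adjacent to every cycle vertex.
The cycle C_23 needs 3 colors (odd cycle -> 3).
The hub is adjacent to every cycle vertex, so it must receive a new color distinct from all of them.
Chromatic number = 3 + 1 = 4.

4


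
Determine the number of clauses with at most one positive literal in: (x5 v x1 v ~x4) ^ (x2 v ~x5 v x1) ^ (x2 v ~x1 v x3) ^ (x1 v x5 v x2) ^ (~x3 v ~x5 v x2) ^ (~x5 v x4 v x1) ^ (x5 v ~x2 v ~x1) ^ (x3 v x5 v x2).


A Horn clause has at most one positive literal.
Clause 1: 2 positive lit(s) -> not Horn
Clause 2: 2 positive lit(s) -> not Horn
Clause 3: 2 positive lit(s) -> not Horn
Clause 4: 3 positive lit(s) -> not Horn
Clause 5: 1 positive lit(s) -> Horn
Clause 6: 2 positive lit(s) -> not Horn
Clause 7: 1 positive lit(s) -> Horn
Clause 8: 3 positive lit(s) -> not Horn
Total Horn clauses = 2.

2


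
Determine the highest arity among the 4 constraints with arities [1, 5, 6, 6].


The arities are: 1, 5, 6, 6.
Scan for the maximum value.
Maximum arity = 6.

6


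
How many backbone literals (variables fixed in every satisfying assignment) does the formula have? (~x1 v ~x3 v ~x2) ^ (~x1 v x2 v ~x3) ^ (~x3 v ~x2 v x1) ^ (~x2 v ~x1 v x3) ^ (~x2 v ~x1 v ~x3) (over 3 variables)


Find all satisfying assignments: 4 model(s).
Check which variables have the same value in every model.
No variable is fixed across all models.
Backbone size = 0.

0


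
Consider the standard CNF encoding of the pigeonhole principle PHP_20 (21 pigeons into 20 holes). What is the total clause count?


The PHP encoding has two parts:
1) At-least-one-hole clauses: 21 (one per pigeon, each with 20 literals).
2) At-most-one-pigeon-per-hole clauses: 20 holes * C(21,2) = 20 * 210 = 4200.
Total clauses = 21 + 4200 = 4221.

4221


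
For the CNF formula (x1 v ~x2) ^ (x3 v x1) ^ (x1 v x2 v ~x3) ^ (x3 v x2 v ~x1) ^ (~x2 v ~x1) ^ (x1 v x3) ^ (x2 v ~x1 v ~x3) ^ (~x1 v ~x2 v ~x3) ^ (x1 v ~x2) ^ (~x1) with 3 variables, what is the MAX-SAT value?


Enumerate all 8 truth assignments.
For each, count how many of the 10 clauses are satisfied.
The formula is not fully satisfiable, so the maximum is below 10.
Maximum simultaneously satisfiable clauses = 9.

9


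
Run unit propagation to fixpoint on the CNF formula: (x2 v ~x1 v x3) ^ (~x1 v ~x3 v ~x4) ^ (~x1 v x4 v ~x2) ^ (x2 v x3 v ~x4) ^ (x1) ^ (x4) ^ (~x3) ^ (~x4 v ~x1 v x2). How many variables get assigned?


Unit propagation repeatedly assigns the literal in any unit clause, then simplifies.
Assignments in order: x1 = T, x4 = T, x3 = F, x2 = T.
No further unit clauses remain.
Total variables assigned = 4.

4


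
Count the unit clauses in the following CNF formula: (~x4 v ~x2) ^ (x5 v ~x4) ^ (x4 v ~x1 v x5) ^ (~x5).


A unit clause contains exactly one literal.
Unit clauses found: (~x5).
Count = 1.

1


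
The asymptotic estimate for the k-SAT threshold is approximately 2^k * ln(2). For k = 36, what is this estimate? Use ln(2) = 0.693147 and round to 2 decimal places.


Using the asymptotic formula: threshold ~ 2^k * ln(2).
2^36 = 68719476736.
68719476736 * 0.693147 = 47632699141.13.

47632699141.13


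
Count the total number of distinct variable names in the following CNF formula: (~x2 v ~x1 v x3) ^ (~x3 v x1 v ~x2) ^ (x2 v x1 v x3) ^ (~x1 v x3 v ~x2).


Identify each distinct variable in the formula.
Variables found: x1, x2, x3.
Total distinct variables = 3.

3


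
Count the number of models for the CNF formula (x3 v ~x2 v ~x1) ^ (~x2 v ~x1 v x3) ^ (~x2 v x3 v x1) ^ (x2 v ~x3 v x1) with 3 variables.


Enumerate all 8 truth assignments over 3 variables.
Test each against every clause.
Satisfying assignments found: 5.

5


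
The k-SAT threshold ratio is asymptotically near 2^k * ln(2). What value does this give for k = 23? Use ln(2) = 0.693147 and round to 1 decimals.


Using the asymptotic formula: threshold ~ 2^k * ln(2).
2^23 = 8388608.
8388608 * 0.693147 = 5814538.5.

5814538.5


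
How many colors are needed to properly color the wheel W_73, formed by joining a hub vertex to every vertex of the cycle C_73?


W_73 consists of the cycle C_73 together with a hub vertex adjacent to every cycle vertex.
The cycle C_73 needs 3 colors (odd cycle -> 3).
The hub is adjacent to every cycle vertex, so it must receive a new color distinct from all of them.
Chromatic number = 3 + 1 = 4.

4


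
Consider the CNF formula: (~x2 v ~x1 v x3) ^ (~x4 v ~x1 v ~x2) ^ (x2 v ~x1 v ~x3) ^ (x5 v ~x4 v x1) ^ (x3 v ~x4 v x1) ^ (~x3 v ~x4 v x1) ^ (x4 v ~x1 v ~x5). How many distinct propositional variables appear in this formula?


Identify each distinct variable in the formula.
Variables found: x1, x2, x3, x4, x5.
Total distinct variables = 5.

5


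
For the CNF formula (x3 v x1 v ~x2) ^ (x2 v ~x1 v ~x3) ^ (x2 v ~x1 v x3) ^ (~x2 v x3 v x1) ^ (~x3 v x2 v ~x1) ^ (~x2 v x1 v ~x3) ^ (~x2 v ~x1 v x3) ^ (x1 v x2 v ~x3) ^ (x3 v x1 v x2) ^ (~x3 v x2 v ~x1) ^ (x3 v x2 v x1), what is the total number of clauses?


Each group enclosed in parentheses joined by ^ is one clause.
Counting the conjuncts: 11 clauses.

11


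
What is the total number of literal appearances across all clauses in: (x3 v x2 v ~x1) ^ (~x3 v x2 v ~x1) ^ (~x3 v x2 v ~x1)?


Clause lengths: 3, 3, 3.
Sum = 3 + 3 + 3 = 9.

9


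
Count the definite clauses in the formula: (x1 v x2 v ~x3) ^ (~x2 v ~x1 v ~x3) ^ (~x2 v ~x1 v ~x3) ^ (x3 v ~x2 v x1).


A definite clause has exactly one positive literal.
Clause 1: 2 positive -> not definite
Clause 2: 0 positive -> not definite
Clause 3: 0 positive -> not definite
Clause 4: 2 positive -> not definite
Definite clause count = 0.

0


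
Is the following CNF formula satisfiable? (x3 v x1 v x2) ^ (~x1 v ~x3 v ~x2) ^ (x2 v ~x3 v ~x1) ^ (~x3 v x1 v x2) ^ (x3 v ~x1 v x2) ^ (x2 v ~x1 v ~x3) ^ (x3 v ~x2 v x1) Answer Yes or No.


Check all 8 possible truth assignments.
Number of satisfying assignments found: 2.
The formula is satisfiable.

Yes


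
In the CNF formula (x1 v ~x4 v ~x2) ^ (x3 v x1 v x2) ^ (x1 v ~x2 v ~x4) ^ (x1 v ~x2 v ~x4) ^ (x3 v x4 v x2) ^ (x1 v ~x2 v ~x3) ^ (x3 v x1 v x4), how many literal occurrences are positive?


Scan each clause for unnegated literals.
Clause 1: 1 positive; Clause 2: 3 positive; Clause 3: 1 positive; Clause 4: 1 positive; Clause 5: 3 positive; Clause 6: 1 positive; Clause 7: 3 positive.
Total positive literal occurrences = 13.

13


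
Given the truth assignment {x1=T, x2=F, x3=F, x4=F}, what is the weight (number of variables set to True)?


The weight is the number of variables assigned True.
True variables: x1.
Weight = 1.

1


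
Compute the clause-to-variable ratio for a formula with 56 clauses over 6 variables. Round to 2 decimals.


Clause-to-variable ratio = clauses / variables.
56 / 6 = 9.33.

9.33


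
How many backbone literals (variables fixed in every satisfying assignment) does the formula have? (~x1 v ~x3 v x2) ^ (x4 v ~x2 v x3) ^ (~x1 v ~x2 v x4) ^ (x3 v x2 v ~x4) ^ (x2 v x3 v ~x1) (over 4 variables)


Find all satisfying assignments: 8 model(s).
Check which variables have the same value in every model.
No variable is fixed across all models.
Backbone size = 0.

0


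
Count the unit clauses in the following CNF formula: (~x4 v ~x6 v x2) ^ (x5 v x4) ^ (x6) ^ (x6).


A unit clause contains exactly one literal.
Unit clauses found: (x6), (x6).
Count = 2.

2


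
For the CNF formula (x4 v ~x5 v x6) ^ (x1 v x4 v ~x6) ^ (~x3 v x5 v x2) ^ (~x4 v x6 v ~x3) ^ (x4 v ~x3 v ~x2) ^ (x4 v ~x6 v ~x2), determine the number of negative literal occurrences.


Scan each clause for negated literals.
Clause 1: 1 negative; Clause 2: 1 negative; Clause 3: 1 negative; Clause 4: 2 negative; Clause 5: 2 negative; Clause 6: 2 negative.
Total negative literal occurrences = 9.

9


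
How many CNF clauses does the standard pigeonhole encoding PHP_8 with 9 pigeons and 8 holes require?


The PHP encoding has two parts:
1) At-least-one-hole clauses: 9 (one per pigeon, each with 8 literals).
2) At-most-one-pigeon-per-hole clauses: 8 holes * C(9,2) = 8 * 36 = 288.
Total clauses = 9 + 288 = 297.

297


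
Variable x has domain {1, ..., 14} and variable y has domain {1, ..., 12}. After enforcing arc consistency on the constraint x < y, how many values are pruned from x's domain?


For the constraint x < y, x needs a supporting value in y's domain.
x can be at most 11 (one less than y's maximum).
Valid x values from domain: 11 out of 14.
Pruned = 14 - 11 = 3.

3


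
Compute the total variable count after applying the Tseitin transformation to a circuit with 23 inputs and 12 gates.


The Tseitin transformation introduces one auxiliary variable per gate.
Total variables = inputs + gates = 23 + 12 = 35.

35


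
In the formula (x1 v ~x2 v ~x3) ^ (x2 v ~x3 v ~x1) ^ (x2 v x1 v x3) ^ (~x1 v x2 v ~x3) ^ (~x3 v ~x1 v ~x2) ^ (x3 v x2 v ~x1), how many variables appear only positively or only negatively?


A pure literal appears in only one polarity across all clauses.
No pure literals found.
Count = 0.

0


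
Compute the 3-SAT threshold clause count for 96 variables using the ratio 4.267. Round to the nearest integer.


The 3-SAT phase transition occurs at approximately 4.267 clauses per variable.
m = 4.267 * 96 = 409.632.
Rounded to nearest integer: 410.

410


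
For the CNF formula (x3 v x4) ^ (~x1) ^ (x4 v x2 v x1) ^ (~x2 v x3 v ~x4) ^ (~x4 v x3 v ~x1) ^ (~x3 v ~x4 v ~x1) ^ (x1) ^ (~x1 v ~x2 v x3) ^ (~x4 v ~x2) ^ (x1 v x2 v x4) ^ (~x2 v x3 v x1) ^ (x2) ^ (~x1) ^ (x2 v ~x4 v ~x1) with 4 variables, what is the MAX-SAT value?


Enumerate all 16 truth assignments.
For each, count how many of the 14 clauses are satisfied.
The formula is not fully satisfiable, so the maximum is below 14.
Maximum simultaneously satisfiable clauses = 13.

13


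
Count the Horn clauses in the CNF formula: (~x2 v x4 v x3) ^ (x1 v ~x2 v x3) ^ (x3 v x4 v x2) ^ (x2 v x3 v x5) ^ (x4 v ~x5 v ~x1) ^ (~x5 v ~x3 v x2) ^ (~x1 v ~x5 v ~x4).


A Horn clause has at most one positive literal.
Clause 1: 2 positive lit(s) -> not Horn
Clause 2: 2 positive lit(s) -> not Horn
Clause 3: 3 positive lit(s) -> not Horn
Clause 4: 3 positive lit(s) -> not Horn
Clause 5: 1 positive lit(s) -> Horn
Clause 6: 1 positive lit(s) -> Horn
Clause 7: 0 positive lit(s) -> Horn
Total Horn clauses = 3.

3


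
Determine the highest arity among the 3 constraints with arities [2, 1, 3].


The arities are: 2, 1, 3.
Scan for the maximum value.
Maximum arity = 3.

3


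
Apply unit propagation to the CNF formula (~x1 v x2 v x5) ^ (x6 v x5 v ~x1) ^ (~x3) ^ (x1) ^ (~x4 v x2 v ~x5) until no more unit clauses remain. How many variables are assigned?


Unit propagation repeatedly assigns the literal in any unit clause, then simplifies.
Assignments in order: x3 = F, x1 = T.
No further unit clauses remain.
Total variables assigned = 2.

2


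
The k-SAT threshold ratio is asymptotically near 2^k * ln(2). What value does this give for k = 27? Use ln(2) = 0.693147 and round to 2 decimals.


Using the asymptotic formula: threshold ~ 2^k * ln(2).
2^27 = 134217728.
134217728 * 0.693147 = 93032615.51.

93032615.51


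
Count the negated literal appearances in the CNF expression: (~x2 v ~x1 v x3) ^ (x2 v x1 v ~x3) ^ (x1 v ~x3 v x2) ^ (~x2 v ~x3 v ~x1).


Scan each clause for negated literals.
Clause 1: 2 negative; Clause 2: 1 negative; Clause 3: 1 negative; Clause 4: 3 negative.
Total negative literal occurrences = 7.

7


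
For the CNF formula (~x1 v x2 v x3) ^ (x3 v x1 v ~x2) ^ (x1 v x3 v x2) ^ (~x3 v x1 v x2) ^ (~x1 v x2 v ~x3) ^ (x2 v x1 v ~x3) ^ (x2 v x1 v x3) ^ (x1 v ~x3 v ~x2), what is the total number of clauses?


Each group enclosed in parentheses joined by ^ is one clause.
Counting the conjuncts: 8 clauses.

8


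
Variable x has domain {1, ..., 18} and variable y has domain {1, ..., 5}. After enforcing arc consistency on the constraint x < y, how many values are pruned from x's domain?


For the constraint x < y, x needs a supporting value in y's domain.
x can be at most 4 (one less than y's maximum).
Valid x values from domain: 4 out of 18.
Pruned = 18 - 4 = 14.

14


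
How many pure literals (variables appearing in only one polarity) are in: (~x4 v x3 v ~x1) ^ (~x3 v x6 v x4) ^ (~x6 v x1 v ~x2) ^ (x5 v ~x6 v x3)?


A pure literal appears in only one polarity across all clauses.
Pure literals: x2 (negative only), x5 (positive only).
Count = 2.

2


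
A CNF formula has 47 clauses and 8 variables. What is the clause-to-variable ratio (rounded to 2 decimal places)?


Clause-to-variable ratio = clauses / variables.
47 / 8 = 5.88.

5.88


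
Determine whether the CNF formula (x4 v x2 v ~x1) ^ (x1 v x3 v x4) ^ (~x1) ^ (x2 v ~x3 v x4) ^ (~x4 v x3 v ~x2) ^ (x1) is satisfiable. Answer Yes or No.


Check all 16 possible truth assignments.
Number of satisfying assignments found: 0.
The formula is unsatisfiable.

No


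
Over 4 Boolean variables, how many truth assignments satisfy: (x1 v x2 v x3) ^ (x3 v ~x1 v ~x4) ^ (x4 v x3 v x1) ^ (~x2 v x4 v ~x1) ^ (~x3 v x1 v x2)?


Enumerate all 16 truth assignments over 4 variables.
Test each against every clause.
Satisfying assignments found: 7.

7


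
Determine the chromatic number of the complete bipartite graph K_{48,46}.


K_{48,46} is bipartite by definition: the two parts are independent sets, with every edge crossing between them.
Color all vertices in one part with color 1 and all vertices in the other part with color 2.
Since the graph has at least one edge, one color does not suffice.
Chromatic number = 2.

2


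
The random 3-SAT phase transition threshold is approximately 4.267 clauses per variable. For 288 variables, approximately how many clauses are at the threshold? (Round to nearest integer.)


The 3-SAT phase transition occurs at approximately 4.267 clauses per variable.
m = 4.267 * 288 = 1228.896.
Rounded to nearest integer: 1229.

1229


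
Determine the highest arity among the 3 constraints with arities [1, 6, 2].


The arities are: 1, 6, 2.
Scan for the maximum value.
Maximum arity = 6.

6


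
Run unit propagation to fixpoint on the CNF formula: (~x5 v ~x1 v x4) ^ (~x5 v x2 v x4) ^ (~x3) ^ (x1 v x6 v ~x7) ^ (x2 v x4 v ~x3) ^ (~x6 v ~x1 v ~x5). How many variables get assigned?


Unit propagation repeatedly assigns the literal in any unit clause, then simplifies.
Assignments in order: x3 = F.
No further unit clauses remain.
Total variables assigned = 1.

1


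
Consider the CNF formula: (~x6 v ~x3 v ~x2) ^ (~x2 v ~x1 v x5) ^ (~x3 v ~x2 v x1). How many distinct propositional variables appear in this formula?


Identify each distinct variable in the formula.
Variables found: x1, x2, x3, x5, x6.
Total distinct variables = 5.

5


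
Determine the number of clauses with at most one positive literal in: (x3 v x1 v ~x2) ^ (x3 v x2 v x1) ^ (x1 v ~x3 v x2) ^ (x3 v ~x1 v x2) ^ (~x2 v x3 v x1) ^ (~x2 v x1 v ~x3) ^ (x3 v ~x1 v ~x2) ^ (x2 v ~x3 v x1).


A Horn clause has at most one positive literal.
Clause 1: 2 positive lit(s) -> not Horn
Clause 2: 3 positive lit(s) -> not Horn
Clause 3: 2 positive lit(s) -> not Horn
Clause 4: 2 positive lit(s) -> not Horn
Clause 5: 2 positive lit(s) -> not Horn
Clause 6: 1 positive lit(s) -> Horn
Clause 7: 1 positive lit(s) -> Horn
Clause 8: 2 positive lit(s) -> not Horn
Total Horn clauses = 2.

2


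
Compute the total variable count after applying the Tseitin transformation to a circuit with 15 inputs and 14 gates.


The Tseitin transformation introduces one auxiliary variable per gate.
Total variables = inputs + gates = 15 + 14 = 29.

29


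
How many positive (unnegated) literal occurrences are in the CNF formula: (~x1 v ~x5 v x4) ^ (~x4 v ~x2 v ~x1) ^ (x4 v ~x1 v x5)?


Scan each clause for unnegated literals.
Clause 1: 1 positive; Clause 2: 0 positive; Clause 3: 2 positive.
Total positive literal occurrences = 3.

3


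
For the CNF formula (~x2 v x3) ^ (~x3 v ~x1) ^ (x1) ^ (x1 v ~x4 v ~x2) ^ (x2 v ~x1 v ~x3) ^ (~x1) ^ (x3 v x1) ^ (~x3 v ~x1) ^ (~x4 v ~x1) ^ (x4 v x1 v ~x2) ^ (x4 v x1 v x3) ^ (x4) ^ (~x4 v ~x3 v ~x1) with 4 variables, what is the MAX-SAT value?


Enumerate all 16 truth assignments.
For each, count how many of the 13 clauses are satisfied.
The formula is not fully satisfiable, so the maximum is below 13.
Maximum simultaneously satisfiable clauses = 12.

12


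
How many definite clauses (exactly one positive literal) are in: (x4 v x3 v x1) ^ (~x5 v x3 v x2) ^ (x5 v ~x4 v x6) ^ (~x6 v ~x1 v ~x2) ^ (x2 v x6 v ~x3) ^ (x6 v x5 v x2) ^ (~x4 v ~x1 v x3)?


A definite clause has exactly one positive literal.
Clause 1: 3 positive -> not definite
Clause 2: 2 positive -> not definite
Clause 3: 2 positive -> not definite
Clause 4: 0 positive -> not definite
Clause 5: 2 positive -> not definite
Clause 6: 3 positive -> not definite
Clause 7: 1 positive -> definite
Definite clause count = 1.

1


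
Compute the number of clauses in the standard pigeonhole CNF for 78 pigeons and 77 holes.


The PHP encoding has two parts:
1) At-least-one-hole clauses: 78 (one per pigeon, each with 77 literals).
2) At-most-one-pigeon-per-hole clauses: 77 holes * C(78,2) = 77 * 3003 = 231231.
Total clauses = 78 + 231231 = 231309.

231309


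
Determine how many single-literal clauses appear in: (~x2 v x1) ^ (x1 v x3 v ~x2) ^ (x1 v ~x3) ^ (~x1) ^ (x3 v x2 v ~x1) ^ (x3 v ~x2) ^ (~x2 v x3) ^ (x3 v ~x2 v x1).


A unit clause contains exactly one literal.
Unit clauses found: (~x1).
Count = 1.

1


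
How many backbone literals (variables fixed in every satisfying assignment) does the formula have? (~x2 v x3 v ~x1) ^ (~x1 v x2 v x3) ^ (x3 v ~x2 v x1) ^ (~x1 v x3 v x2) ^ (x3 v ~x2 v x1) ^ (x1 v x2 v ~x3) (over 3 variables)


Find all satisfying assignments: 4 model(s).
Check which variables have the same value in every model.
No variable is fixed across all models.
Backbone size = 0.

0


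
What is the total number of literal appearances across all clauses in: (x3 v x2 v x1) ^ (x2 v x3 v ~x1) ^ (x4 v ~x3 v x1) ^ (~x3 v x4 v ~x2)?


Clause lengths: 3, 3, 3, 3.
Sum = 3 + 3 + 3 + 3 = 12.

12


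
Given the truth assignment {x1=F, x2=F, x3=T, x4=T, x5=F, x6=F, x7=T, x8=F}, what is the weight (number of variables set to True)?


The weight is the number of variables assigned True.
True variables: x3, x4, x7.
Weight = 3.

3


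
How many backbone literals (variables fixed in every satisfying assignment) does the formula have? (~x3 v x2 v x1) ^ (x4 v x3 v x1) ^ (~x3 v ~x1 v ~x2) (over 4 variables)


Find all satisfying assignments: 10 model(s).
Check which variables have the same value in every model.
No variable is fixed across all models.
Backbone size = 0.

0


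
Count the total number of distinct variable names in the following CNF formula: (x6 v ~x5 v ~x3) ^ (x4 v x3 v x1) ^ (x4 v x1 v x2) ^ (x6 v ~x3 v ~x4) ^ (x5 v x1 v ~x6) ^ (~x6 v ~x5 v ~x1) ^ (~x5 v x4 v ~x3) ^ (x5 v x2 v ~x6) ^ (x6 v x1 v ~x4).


Identify each distinct variable in the formula.
Variables found: x1, x2, x3, x4, x5, x6.
Total distinct variables = 6.

6


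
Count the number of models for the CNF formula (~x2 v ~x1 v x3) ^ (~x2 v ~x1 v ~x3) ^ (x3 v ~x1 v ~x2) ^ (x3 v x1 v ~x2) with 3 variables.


Enumerate all 8 truth assignments over 3 variables.
Test each against every clause.
Satisfying assignments found: 5.

5


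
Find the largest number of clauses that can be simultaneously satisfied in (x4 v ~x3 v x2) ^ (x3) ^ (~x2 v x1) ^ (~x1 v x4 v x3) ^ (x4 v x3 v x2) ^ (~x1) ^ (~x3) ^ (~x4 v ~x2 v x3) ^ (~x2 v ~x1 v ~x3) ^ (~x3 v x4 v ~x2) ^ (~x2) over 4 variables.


Enumerate all 16 truth assignments.
For each, count how many of the 11 clauses are satisfied.
The formula is not fully satisfiable, so the maximum is below 11.
Maximum simultaneously satisfiable clauses = 10.

10


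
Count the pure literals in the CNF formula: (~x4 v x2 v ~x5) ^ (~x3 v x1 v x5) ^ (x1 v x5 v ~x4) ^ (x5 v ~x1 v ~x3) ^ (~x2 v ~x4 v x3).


A pure literal appears in only one polarity across all clauses.
Pure literals: x4 (negative only).
Count = 1.

1


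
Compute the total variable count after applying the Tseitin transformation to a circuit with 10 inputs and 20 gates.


The Tseitin transformation introduces one auxiliary variable per gate.
Total variables = inputs + gates = 10 + 20 = 30.

30


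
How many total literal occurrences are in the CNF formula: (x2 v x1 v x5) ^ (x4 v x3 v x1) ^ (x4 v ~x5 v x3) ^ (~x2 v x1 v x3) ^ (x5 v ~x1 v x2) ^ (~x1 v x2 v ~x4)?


Clause lengths: 3, 3, 3, 3, 3, 3.
Sum = 3 + 3 + 3 + 3 + 3 + 3 = 18.

18


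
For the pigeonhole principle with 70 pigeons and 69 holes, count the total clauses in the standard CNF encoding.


The PHP encoding has two parts:
1) At-least-one-hole clauses: 70 (one per pigeon, each with 69 literals).
2) At-most-one-pigeon-per-hole clauses: 69 holes * C(70,2) = 69 * 2415 = 166635.
Total clauses = 70 + 166635 = 166705.

166705


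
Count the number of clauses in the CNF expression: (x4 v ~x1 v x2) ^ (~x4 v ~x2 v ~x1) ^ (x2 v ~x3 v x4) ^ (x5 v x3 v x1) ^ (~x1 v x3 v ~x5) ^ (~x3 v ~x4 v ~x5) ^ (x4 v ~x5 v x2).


Each group enclosed in parentheses joined by ^ is one clause.
Counting the conjuncts: 7 clauses.

7


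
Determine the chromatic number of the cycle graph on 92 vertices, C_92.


A cycle on an even number of vertices is bipartite: alternate two colors around the cycle.
Since 92 is even, two colors suffice, and at least two are needed because the graph has edges.
Chromatic number = 2.

2


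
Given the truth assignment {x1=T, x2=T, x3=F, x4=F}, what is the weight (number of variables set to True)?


The weight is the number of variables assigned True.
True variables: x1, x2.
Weight = 2.

2


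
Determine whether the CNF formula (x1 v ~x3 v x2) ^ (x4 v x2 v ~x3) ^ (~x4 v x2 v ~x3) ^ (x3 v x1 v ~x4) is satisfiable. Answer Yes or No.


Check all 16 possible truth assignments.
Number of satisfying assignments found: 10.
The formula is satisfiable.

Yes


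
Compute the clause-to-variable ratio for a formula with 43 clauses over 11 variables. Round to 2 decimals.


Clause-to-variable ratio = clauses / variables.
43 / 11 = 3.91.

3.91


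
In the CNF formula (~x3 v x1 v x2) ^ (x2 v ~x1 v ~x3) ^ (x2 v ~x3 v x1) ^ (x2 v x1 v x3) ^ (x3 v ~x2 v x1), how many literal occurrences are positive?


Scan each clause for unnegated literals.
Clause 1: 2 positive; Clause 2: 1 positive; Clause 3: 2 positive; Clause 4: 3 positive; Clause 5: 2 positive.
Total positive literal occurrences = 10.

10


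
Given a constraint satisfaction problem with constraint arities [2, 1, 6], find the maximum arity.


The arities are: 2, 1, 6.
Scan for the maximum value.
Maximum arity = 6.

6


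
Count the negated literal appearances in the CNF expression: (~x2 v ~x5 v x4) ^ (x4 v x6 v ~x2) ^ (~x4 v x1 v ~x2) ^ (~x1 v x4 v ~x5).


Scan each clause for negated literals.
Clause 1: 2 negative; Clause 2: 1 negative; Clause 3: 2 negative; Clause 4: 2 negative.
Total negative literal occurrences = 7.

7


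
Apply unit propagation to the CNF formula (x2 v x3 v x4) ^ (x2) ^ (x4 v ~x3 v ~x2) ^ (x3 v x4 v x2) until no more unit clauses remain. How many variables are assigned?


Unit propagation repeatedly assigns the literal in any unit clause, then simplifies.
Assignments in order: x2 = T.
No further unit clauses remain.
Total variables assigned = 1.

1


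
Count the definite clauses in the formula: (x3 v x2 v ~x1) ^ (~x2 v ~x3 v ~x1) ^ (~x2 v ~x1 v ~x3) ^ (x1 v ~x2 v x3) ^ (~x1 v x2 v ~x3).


A definite clause has exactly one positive literal.
Clause 1: 2 positive -> not definite
Clause 2: 0 positive -> not definite
Clause 3: 0 positive -> not definite
Clause 4: 2 positive -> not definite
Clause 5: 1 positive -> definite
Definite clause count = 1.

1


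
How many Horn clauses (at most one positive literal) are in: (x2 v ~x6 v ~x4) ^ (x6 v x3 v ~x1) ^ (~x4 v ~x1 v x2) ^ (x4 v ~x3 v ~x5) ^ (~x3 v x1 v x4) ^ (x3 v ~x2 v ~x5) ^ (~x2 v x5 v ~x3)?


A Horn clause has at most one positive literal.
Clause 1: 1 positive lit(s) -> Horn
Clause 2: 2 positive lit(s) -> not Horn
Clause 3: 1 positive lit(s) -> Horn
Clause 4: 1 positive lit(s) -> Horn
Clause 5: 2 positive lit(s) -> not Horn
Clause 6: 1 positive lit(s) -> Horn
Clause 7: 1 positive lit(s) -> Horn
Total Horn clauses = 5.

5


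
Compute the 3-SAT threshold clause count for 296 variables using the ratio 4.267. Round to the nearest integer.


The 3-SAT phase transition occurs at approximately 4.267 clauses per variable.
m = 4.267 * 296 = 1263.032.
Rounded to nearest integer: 1263.

1263


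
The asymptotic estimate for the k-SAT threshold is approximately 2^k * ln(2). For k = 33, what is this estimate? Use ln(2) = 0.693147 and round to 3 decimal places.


Using the asymptotic formula: threshold ~ 2^k * ln(2).
2^33 = 8589934592.
8589934592 * 0.693147 = 5954087392.641.

5954087392.641


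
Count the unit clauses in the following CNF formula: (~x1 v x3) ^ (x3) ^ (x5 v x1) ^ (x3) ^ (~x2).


A unit clause contains exactly one literal.
Unit clauses found: (x3), (x3), (~x2).
Count = 3.

3


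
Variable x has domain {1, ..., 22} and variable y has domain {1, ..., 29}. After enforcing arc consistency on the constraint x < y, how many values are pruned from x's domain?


For the constraint x < y, x needs a supporting value in y's domain.
x can be at most 28 (one less than y's maximum).
Valid x values from domain: 22 out of 22.
Pruned = 22 - 22 = 0.

0


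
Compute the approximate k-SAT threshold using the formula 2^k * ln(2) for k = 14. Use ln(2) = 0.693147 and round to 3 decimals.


Using the asymptotic formula: threshold ~ 2^k * ln(2).
2^14 = 16384.
16384 * 0.693147 = 11356.52.

11356.52


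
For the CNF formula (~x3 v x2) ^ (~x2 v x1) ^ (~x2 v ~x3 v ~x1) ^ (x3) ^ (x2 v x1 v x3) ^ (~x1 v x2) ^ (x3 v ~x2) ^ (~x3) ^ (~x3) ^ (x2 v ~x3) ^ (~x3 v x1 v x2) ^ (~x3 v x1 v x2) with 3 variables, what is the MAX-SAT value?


Enumerate all 8 truth assignments.
For each, count how many of the 12 clauses are satisfied.
The formula is not fully satisfiable, so the maximum is below 12.
Maximum simultaneously satisfiable clauses = 10.

10


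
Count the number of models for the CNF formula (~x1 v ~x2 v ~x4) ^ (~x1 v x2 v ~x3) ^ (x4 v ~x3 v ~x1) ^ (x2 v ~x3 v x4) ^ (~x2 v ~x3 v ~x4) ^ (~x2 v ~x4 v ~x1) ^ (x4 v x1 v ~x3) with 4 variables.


Enumerate all 16 truth assignments over 4 variables.
Test each against every clause.
Satisfying assignments found: 8.

8


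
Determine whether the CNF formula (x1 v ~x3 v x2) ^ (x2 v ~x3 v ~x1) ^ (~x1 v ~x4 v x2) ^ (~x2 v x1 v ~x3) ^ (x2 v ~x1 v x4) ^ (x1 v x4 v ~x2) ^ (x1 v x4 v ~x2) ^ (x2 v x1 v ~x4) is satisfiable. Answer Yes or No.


Check all 16 possible truth assignments.
Number of satisfying assignments found: 6.
The formula is satisfiable.

Yes


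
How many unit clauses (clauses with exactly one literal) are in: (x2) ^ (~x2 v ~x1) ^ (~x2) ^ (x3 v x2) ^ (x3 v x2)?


A unit clause contains exactly one literal.
Unit clauses found: (x2), (~x2).
Count = 2.

2


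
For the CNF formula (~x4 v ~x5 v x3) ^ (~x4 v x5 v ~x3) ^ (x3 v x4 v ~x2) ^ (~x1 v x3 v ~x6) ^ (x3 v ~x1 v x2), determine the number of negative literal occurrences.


Scan each clause for negated literals.
Clause 1: 2 negative; Clause 2: 2 negative; Clause 3: 1 negative; Clause 4: 2 negative; Clause 5: 1 negative.
Total negative literal occurrences = 8.

8


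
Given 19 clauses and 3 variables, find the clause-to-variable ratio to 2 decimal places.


Clause-to-variable ratio = clauses / variables.
19 / 3 = 6.33.

6.33


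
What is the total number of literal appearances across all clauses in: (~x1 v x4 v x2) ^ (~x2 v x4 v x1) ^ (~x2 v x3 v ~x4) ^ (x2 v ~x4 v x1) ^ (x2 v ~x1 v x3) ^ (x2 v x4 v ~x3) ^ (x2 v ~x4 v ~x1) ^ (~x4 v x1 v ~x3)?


Clause lengths: 3, 3, 3, 3, 3, 3, 3, 3.
Sum = 3 + 3 + 3 + 3 + 3 + 3 + 3 + 3 = 24.

24


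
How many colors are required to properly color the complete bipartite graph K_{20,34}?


K_{20,34} is bipartite by definition: the two parts are independent sets, with every edge crossing between them.
Color all vertices in one part with color 1 and all vertices in the other part with color 2.
Since the graph has at least one edge, one color does not suffice.
Chromatic number = 2.

2


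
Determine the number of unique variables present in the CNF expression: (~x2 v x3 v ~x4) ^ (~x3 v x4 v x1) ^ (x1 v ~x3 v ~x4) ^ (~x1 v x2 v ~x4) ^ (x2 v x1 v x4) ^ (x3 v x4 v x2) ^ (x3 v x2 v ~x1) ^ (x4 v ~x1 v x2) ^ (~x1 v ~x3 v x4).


Identify each distinct variable in the formula.
Variables found: x1, x2, x3, x4.
Total distinct variables = 4.

4


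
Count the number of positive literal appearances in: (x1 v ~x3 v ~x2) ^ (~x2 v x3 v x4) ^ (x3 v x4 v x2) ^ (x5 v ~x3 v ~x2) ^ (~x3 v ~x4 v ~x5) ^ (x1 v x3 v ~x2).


Scan each clause for unnegated literals.
Clause 1: 1 positive; Clause 2: 2 positive; Clause 3: 3 positive; Clause 4: 1 positive; Clause 5: 0 positive; Clause 6: 2 positive.
Total positive literal occurrences = 9.

9


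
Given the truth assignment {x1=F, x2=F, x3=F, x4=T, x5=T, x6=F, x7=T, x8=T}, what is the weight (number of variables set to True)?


The weight is the number of variables assigned True.
True variables: x4, x5, x7, x8.
Weight = 4.

4


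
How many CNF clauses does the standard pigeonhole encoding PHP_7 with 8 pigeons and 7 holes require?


The PHP encoding has two parts:
1) At-least-one-hole clauses: 8 (one per pigeon, each with 7 literals).
2) At-most-one-pigeon-per-hole clauses: 7 holes * C(8,2) = 7 * 28 = 196.
Total clauses = 8 + 196 = 204.

204


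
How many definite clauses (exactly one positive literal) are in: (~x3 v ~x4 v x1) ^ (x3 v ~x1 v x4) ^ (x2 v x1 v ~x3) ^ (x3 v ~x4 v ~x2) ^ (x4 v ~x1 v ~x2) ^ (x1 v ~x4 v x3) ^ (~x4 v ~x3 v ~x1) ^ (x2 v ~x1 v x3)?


A definite clause has exactly one positive literal.
Clause 1: 1 positive -> definite
Clause 2: 2 positive -> not definite
Clause 3: 2 positive -> not definite
Clause 4: 1 positive -> definite
Clause 5: 1 positive -> definite
Clause 6: 2 positive -> not definite
Clause 7: 0 positive -> not definite
Clause 8: 2 positive -> not definite
Definite clause count = 3.

3


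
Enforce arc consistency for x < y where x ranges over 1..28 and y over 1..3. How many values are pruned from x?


For the constraint x < y, x needs a supporting value in y's domain.
x can be at most 2 (one less than y's maximum).
Valid x values from domain: 2 out of 28.
Pruned = 28 - 2 = 26.

26


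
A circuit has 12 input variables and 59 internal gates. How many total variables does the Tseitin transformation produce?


The Tseitin transformation introduces one auxiliary variable per gate.
Total variables = inputs + gates = 12 + 59 = 71.

71


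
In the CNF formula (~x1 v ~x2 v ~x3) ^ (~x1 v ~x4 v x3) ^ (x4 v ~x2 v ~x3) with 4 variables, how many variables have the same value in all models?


Find all satisfying assignments: 11 model(s).
Check which variables have the same value in every model.
No variable is fixed across all models.
Backbone size = 0.

0


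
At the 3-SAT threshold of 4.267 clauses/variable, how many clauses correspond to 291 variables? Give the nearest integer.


The 3-SAT phase transition occurs at approximately 4.267 clauses per variable.
m = 4.267 * 291 = 1241.697.
Rounded to nearest integer: 1242.

1242


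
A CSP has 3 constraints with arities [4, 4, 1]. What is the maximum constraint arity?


The arities are: 4, 4, 1.
Scan for the maximum value.
Maximum arity = 4.

4


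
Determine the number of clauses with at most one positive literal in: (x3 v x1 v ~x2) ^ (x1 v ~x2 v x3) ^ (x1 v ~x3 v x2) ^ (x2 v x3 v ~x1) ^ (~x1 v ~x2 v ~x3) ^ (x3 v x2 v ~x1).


A Horn clause has at most one positive literal.
Clause 1: 2 positive lit(s) -> not Horn
Clause 2: 2 positive lit(s) -> not Horn
Clause 3: 2 positive lit(s) -> not Horn
Clause 4: 2 positive lit(s) -> not Horn
Clause 5: 0 positive lit(s) -> Horn
Clause 6: 2 positive lit(s) -> not Horn
Total Horn clauses = 1.

1


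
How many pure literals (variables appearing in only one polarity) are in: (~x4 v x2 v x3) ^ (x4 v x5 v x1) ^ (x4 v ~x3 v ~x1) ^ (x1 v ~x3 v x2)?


A pure literal appears in only one polarity across all clauses.
Pure literals: x2 (positive only), x5 (positive only).
Count = 2.

2


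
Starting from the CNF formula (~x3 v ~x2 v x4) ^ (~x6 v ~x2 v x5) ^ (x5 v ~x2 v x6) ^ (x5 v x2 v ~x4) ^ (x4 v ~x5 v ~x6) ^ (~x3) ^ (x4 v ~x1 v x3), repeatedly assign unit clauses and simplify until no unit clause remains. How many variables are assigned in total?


Unit propagation repeatedly assigns the literal in any unit clause, then simplifies.
Assignments in order: x3 = F.
No further unit clauses remain.
Total variables assigned = 1.

1


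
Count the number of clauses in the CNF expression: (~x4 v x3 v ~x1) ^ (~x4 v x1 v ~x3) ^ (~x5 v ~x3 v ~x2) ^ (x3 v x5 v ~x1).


Each group enclosed in parentheses joined by ^ is one clause.
Counting the conjuncts: 4 clauses.

4


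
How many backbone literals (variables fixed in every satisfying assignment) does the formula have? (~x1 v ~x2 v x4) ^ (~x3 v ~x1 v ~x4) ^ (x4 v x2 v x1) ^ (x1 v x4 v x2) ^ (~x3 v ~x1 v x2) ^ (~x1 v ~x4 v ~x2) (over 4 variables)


Find all satisfying assignments: 8 model(s).
Check which variables have the same value in every model.
No variable is fixed across all models.
Backbone size = 0.

0


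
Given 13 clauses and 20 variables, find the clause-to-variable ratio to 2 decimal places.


Clause-to-variable ratio = clauses / variables.
13 / 20 = 0.65.

0.65


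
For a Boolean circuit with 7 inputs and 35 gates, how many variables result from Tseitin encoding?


The Tseitin transformation introduces one auxiliary variable per gate.
Total variables = inputs + gates = 7 + 35 = 42.

42


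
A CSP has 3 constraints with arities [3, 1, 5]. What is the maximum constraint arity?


The arities are: 3, 1, 5.
Scan for the maximum value.
Maximum arity = 5.

5


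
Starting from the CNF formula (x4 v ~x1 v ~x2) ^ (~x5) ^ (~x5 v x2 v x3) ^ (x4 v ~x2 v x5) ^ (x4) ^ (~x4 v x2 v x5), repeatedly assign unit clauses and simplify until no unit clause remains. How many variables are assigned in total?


Unit propagation repeatedly assigns the literal in any unit clause, then simplifies.
Assignments in order: x5 = F, x4 = T, x2 = T.
No further unit clauses remain.
Total variables assigned = 3.

3
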